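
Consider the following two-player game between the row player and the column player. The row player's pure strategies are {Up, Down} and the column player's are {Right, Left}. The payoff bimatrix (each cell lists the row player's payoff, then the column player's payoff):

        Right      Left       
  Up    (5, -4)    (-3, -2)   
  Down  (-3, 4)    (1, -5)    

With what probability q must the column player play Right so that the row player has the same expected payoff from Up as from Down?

For the row player to be willing to mix, the row player must be indifferent between Up and Down, which pins down the column player's mix.
  the row player's payoff from Up: q·5 + (1−q)·(-3) = 8q - 3
  the row player's payoff from Down: q·(-3) + (1−q)·1 = -4q + 1
  8q - 3 = -4q + 1  ⇒  12q = 4  ⇒  q = 1/3.

q = 1/3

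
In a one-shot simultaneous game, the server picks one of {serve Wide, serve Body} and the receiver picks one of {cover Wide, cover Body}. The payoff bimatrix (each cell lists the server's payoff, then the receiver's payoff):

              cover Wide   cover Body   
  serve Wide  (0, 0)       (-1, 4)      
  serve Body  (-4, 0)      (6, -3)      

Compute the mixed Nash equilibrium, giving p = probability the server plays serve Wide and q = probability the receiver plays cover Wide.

p = 3/7, q = 7/11

For the receiver to be willing to mix, the receiver must be indifferent between cover Wide and cover Body, which pins down the server's mix.
  the receiver's payoff from cover Wide: p·0 + (1−p)·0 = 0
  the receiver's payoff from cover Body: p·4 + (1−p)·(-3) = 7p - 3
  0 = 7p - 3  ⇒  -7p = -3  ⇒  p = 3/7.
The server's indifference between serve Wide and serve Body determines the receiver's mixing probability q:
  the server's payoff from serve Wide: q·0 + (1−q)·(-1) = q - 1
  the server's payoff from serve Body: q·(-4) + (1−q)·6 = -10q + 6
  q - 1 = -10q + 6  ⇒  11q = 7  ⇒  q = 7/11.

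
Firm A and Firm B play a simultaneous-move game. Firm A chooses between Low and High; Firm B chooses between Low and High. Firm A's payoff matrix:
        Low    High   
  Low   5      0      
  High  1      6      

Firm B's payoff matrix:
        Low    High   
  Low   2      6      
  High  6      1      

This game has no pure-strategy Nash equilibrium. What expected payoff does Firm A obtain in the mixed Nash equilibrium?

Firm B's mix must leave Firm A indifferent between Low and High.
  Firm A's expected payoff from Low: q·5 + (1−q)·0 = 5q
  Firm A's expected payoff from High: q·1 + (1−q)·6 = -5q + 6
  5q = -5q + 6  ⇒  10q = 6  ⇒  q = 3/5.
At equilibrium Firm A is indifferent across rows, so Firm A's payoff equals the payoff from Low: (3/5)·5 + (2/5)·0 = 3.

3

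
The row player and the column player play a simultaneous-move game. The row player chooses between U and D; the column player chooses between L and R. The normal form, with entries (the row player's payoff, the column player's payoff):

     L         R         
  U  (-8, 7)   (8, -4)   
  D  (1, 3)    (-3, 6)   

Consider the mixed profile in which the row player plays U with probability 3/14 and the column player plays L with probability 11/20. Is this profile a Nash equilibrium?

Check the column player's indifference given the row player's mix p = 3/14:
  payoff from L = 27/7; payoff from R = 27/7 — equal.
Check the row player's indifference given the column player's mix q = 11/20:
  payoff from U = -4/5; payoff from D = -4/5 — equal.
Both players are indifferent, so neither can profitably deviate.

Yes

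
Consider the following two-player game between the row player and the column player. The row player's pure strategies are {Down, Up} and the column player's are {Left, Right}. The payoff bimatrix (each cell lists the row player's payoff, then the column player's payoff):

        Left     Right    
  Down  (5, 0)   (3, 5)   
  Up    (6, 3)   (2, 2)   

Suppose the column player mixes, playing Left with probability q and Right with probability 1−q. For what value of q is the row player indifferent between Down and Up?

In a mixed equilibrium the row player is indifferent between Down and Up; this condition fixes q.
  the row player's expected payoff from Down: q·5 + (1−q)·3 = 2q + 3
  the row player's expected payoff from Up: q·6 + (1−q)·2 = 4q + 2
  2q + 3 = 4q + 2  ⇒  -2q = -1  ⇒  q = 1/2.

q = 1/2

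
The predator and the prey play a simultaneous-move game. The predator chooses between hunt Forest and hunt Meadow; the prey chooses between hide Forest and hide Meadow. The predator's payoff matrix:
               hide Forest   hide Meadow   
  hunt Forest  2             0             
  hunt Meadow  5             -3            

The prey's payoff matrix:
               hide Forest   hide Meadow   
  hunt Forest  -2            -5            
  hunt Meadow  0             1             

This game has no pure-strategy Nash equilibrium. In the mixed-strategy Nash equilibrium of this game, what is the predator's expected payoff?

The prey's mix must leave the predator indifferent between hunt Forest and hunt Meadow.
  the predator's payoff from hunt Forest: q·2 + (1−q)·0 = 2q
  the predator's payoff from hunt Meadow: q·5 + (1−q)·(-3) = 8q - 3
  2q = 8q - 3  ⇒  -6q = -3  ⇒  q = 1/2.
At equilibrium the predator is indifferent across rows, so the predator's payoff equals the payoff from hunt Forest: (1/2)·2 + (1/2)·0 = 1.

1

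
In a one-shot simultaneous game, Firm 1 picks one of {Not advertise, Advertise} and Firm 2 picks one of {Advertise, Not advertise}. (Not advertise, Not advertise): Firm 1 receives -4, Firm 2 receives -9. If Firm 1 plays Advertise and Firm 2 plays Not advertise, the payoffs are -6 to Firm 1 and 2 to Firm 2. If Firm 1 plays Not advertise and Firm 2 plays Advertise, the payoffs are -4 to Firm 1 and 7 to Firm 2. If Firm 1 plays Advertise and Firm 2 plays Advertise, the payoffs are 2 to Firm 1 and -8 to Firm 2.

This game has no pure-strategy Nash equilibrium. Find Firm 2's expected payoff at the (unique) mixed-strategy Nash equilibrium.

-29/13

Firm 2's indifference between Advertise and Not advertise determines Firm 1's mixing probability p:
  Firm 2's expected payoff from Advertise: p·7 + (1−p)·(-8) = 15p - 8
  Firm 2's expected payoff from Not advertise: p·(-9) + (1−p)·2 = -11p + 2
  15p - 8 = -11p + 2  ⇒  26p = 10  ⇒  p = 5/13.
At equilibrium Firm 2 is indifferent across columns, so Firm 2's payoff equals the payoff from Advertise: (5/13)·7 + (8/13)·(-8) = -29/13.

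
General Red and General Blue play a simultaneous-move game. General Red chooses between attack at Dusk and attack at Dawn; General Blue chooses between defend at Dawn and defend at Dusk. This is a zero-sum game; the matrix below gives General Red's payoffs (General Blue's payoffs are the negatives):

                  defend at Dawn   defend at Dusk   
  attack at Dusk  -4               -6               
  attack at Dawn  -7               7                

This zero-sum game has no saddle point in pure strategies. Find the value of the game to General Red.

General Blue's mix must leave General Red indifferent between attack at Dusk and attack at Dawn.
  General Red's expected payoff from attack at Dusk: q·(-4) + (1−q)·(-6) = 2q - 6
  General Red's expected payoff from attack at Dawn: q·(-7) + (1−q)·7 = -14q + 7
  2q - 6 = -14q + 7  ⇒  16q = 13  ⇒  q = 13/16.
The value is General Red's expected payoff against this mix (using attack at Dusk): (13/16)·(-4) + (3/16)·(-6) = -35/8.

v = -35/8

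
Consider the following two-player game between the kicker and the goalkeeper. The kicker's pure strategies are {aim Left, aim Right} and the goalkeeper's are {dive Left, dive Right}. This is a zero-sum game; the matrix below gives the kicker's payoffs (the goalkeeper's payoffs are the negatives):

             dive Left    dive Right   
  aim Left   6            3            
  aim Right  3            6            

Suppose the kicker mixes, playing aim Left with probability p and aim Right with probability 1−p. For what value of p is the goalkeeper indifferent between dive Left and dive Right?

The goalkeeper's indifference between dive Left and dive Right determines the kicker's mixing probability p:
  the goalkeeper's payoff to dive Left: p·(-6) + (1−p)·(-3) = -3p - 3
  the goalkeeper's payoff to dive Right: p·(-3) + (1−p)·(-6) = 3p - 6
  -3p - 3 = 3p - 6  ⇒  -6p = -3  ⇒  p = 1/2.

p = 1/2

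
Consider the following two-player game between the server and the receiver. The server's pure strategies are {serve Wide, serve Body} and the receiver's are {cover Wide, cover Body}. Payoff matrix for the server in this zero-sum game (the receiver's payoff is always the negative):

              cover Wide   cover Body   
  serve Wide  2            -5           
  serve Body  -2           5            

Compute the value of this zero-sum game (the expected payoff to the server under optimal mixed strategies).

The server's indifference between serve Wide and serve Body determines the receiver's mixing probability q:
  the server's payoff to serve Wide: q·2 + (1−q)·(-5) = 7q - 5
  the server's payoff to serve Body: q·(-2) + (1−q)·5 = -7q + 5
  7q - 5 = -7q + 5  ⇒  14q = 10  ⇒  q = 5/7.
The value is the server's expected payoff against this mix (using serve Wide): (5/7)·2 + (2/7)·(-5) = 0.

v = 0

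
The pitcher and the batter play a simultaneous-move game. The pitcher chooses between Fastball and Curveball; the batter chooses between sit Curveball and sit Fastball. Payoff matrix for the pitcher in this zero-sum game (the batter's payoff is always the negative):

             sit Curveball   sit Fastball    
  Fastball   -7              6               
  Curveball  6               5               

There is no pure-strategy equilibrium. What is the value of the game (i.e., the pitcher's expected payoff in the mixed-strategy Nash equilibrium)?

Set the pitcher's expected payoff from Fastball equal to that from Curveball:
  the pitcher's expected payoff from Fastball: q·(-7) + (1−q)·6 = -13q + 6
  the pitcher's expected payoff from Curveball: q·6 + (1−q)·5 = q + 5
  -13q + 6 = q + 5  ⇒  -14q = -1  ⇒  q = 1/14.
The value is the pitcher's expected payoff against this mix (using Fastball): (1/14)·(-7) + (13/14)·6 = 71/14.

v = 71/14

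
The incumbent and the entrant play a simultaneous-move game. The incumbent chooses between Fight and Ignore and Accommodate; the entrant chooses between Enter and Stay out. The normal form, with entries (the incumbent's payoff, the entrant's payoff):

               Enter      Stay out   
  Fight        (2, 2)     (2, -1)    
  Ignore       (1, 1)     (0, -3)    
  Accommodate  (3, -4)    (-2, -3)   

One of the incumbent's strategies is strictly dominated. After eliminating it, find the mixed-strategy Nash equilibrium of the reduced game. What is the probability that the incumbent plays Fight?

p = 1/4

The incumbent's strategy Ignore is strictly dominated by Fight: 2 > 1 and 2 > 0. Eliminate Ignore.
For the entrant to be willing to mix, the entrant must be indifferent between Enter and Stay out, which pins down the incumbent's mix.
  the entrant's payoff from Enter: p·2 + (1−p)·(-4) = 6p - 4
  the entrant's payoff from Stay out: p·(-1) + (1−p)·(-3) = 2p - 3
  6p - 4 = 2p - 3  ⇒  4p = 1  ⇒  p = 1/4.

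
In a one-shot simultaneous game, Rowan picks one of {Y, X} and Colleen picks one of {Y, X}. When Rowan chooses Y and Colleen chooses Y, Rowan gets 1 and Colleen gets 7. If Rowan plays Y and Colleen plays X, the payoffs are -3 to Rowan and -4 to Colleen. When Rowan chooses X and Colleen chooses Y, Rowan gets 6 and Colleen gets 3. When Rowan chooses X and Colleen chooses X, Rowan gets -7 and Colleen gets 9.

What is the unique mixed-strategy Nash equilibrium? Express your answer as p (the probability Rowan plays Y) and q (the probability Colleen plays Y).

For Colleen to be willing to mix, Colleen must be indifferent between Y and X, which pins down Rowan's mix.
  Colleen's payoff from Y: p·7 + (1−p)·3 = 4p + 3
  Colleen's payoff from X: p·(-4) + (1−p)·9 = -13p + 9
  4p + 3 = -13p + 9  ⇒  17p = 6  ⇒  p = 6/17.
Set Rowan's expected payoff from Y equal to that from X:
  Rowan's payoff from Y: q·1 + (1−q)·(-3) = 4q - 3
  Rowan's payoff from X: q·6 + (1−q)·(-7) = 13q - 7
  4q - 3 = 13q - 7  ⇒  -9q = -4  ⇒  q = 4/9.

p = 6/17, q = 4/9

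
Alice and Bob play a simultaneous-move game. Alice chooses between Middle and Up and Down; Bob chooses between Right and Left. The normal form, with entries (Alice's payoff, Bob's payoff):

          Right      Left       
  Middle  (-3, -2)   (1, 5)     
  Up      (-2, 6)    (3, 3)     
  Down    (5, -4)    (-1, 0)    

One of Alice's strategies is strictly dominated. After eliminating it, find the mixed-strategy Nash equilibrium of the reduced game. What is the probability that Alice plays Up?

p = 4/7

Alice's strategy Middle is strictly dominated by Up: -2 > -3 and 3 > 1. Eliminate Middle.
In a mixed equilibrium Bob is indifferent between Right and Left; this condition fixes p.
  Bob's expected payoff from Right: p·6 + (1−p)·(-4) = 10p - 4
  Bob's expected payoff from Left: p·3 + (1−p)·0 = 3p
  10p - 4 = 3p  ⇒  7p = 4  ⇒  p = 4/7.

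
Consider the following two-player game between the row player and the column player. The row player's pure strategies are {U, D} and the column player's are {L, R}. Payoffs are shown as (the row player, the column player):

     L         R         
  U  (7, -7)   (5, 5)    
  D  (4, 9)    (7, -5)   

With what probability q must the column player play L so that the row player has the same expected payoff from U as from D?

q = 2/5

The column player's mix must leave the row player indifferent between U and D.
  the row player's payoff from U: q·7 + (1−q)·5 = 2q + 5
  the row player's payoff from D: q·4 + (1−q)·7 = -3q + 7
  2q + 5 = -3q + 7  ⇒  5q = 2  ⇒  q = 2/5.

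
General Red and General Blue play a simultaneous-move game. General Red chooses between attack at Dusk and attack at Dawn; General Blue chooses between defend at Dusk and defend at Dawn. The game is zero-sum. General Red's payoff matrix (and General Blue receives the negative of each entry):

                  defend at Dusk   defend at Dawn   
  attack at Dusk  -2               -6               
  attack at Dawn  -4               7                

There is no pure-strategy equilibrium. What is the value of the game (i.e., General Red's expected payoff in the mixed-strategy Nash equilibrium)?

v = -38/15

In a mixed equilibrium General Red is indifferent between attack at Dusk and attack at Dawn; this condition fixes q.
  General Red's expected payoff from attack at Dusk: q·(-2) + (1−q)·(-6) = 4q - 6
  General Red's expected payoff from attack at Dawn: q·(-4) + (1−q)·7 = -11q + 7
  4q - 6 = -11q + 7  ⇒  15q = 13  ⇒  q = 13/15.
The value is General Red's expected payoff against this mix (using attack at Dusk): (13/15)·(-2) + (2/15)·(-6) = -38/15.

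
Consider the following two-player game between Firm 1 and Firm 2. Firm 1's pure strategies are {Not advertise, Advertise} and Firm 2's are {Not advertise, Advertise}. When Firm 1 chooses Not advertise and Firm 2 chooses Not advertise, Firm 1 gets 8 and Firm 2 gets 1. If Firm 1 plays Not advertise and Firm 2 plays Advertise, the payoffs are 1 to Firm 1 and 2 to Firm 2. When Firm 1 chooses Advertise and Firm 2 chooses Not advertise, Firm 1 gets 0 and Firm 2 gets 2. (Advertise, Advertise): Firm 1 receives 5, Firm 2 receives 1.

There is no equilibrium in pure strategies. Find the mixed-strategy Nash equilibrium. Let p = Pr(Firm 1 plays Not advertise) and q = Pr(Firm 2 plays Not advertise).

In a mixed equilibrium Firm 2 is indifferent between Not advertise and Advertise; this condition fixes p.
  Firm 2's payoff from Not advertise: p·1 + (1−p)·2 = -p + 2
  Firm 2's payoff from Advertise: p·2 + (1−p)·1 = p + 1
  -p + 2 = p + 1  ⇒  -2p = -1  ⇒  p = 1/2.
Firm 1's indifference between Not advertise and Advertise determines Firm 2's mixing probability q:
  Firm 1's payoff to Not advertise: q·8 + (1−q)·1 = 7q + 1
  Firm 1's payoff to Advertise: q·0 + (1−q)·5 = -5q + 5
  7q + 1 = -5q + 5  ⇒  12q = 4  ⇒  q = 1/3.

p = 1/2, q = 1/3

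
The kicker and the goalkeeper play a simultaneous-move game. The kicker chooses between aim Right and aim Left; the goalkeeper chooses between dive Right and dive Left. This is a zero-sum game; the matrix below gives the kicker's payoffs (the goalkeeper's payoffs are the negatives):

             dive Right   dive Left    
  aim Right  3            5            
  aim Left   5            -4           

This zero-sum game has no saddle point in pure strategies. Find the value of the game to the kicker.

v = 37/11

In a mixed equilibrium the kicker is indifferent between aim Right and aim Left; this condition fixes q.
  the kicker's payoff to aim Right: q·3 + (1−q)·5 = -2q + 5
  the kicker's payoff to aim Left: q·5 + (1−q)·(-4) = 9q - 4
  -2q + 5 = 9q - 4  ⇒  -11q = -9  ⇒  q = 9/11.
The value is the kicker's expected payoff against this mix (using aim Right): (9/11)·3 + (2/11)·5 = 37/11.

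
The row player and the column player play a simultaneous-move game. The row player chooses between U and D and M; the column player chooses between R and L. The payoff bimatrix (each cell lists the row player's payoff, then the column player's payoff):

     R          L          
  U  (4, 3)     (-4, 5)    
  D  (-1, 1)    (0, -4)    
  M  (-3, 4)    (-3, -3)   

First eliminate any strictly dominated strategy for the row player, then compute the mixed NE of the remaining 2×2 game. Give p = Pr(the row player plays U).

p = 5/7

The row player's strategy M is strictly dominated by D: -1 > -3 and 0 > -3. Eliminate M.
The column player's indifference between R and L determines the row player's mixing probability p:
  the column player's payoff from R: p·3 + (1−p)·1 = 2p + 1
  the column player's payoff from L: p·5 + (1−p)·(-4) = 9p - 4
  2p + 1 = 9p - 4  ⇒  -7p = -5  ⇒  p = 5/7.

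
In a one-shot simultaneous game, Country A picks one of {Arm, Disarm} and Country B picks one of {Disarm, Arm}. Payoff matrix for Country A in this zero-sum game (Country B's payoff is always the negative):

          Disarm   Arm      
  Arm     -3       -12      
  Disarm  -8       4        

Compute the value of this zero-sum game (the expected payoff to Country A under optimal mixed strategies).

v = -36/7

Set Country A's expected payoff from Arm equal to that from Disarm:
  Country A's expected payoff from Arm: q·(-3) + (1−q)·(-12) = 9q - 12
  Country A's expected payoff from Disarm: q·(-8) + (1−q)·4 = -12q + 4
  9q - 12 = -12q + 4  ⇒  21q = 16  ⇒  q = 16/21.
The value is Country A's expected payoff against this mix (using Arm): (16/21)·(-3) + (5/21)·(-12) = -36/7.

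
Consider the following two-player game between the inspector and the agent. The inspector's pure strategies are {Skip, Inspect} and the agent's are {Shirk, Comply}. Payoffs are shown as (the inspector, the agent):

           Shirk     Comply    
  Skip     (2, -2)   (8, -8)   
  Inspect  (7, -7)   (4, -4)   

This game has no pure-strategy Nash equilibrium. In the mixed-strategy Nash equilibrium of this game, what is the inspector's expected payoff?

The inspector's indifference between Skip and Inspect determines the agent's mixing probability q:
  the inspector's expected payoff from Skip: q·2 + (1−q)·8 = -6q + 8
  the inspector's expected payoff from Inspect: q·7 + (1−q)·4 = 3q + 4
  -6q + 8 = 3q + 4  ⇒  -9q = -4  ⇒  q = 4/9.
At equilibrium the inspector is indifferent across rows, so the inspector's payoff equals the payoff from Skip: (4/9)·2 + (5/9)·8 = 16/3.

16/3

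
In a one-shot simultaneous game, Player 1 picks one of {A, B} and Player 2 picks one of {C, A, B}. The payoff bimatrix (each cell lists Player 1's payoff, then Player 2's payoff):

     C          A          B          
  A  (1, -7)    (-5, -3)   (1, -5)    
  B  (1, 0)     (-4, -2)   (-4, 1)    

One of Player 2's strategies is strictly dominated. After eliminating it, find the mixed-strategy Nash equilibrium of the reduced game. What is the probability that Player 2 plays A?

Player 2's strategy C is strictly dominated by B: -5 > -7 and 1 > 0. Eliminate C.
Player 1's indifference between A and B determines Player 2's mixing probability q:
  Player 1's expected payoff from A: q·(-5) + (1−q)·1 = -6q + 1
  Player 1's expected payoff from B: q·(-4) + (1−q)·(-4) = -4
  -6q + 1 = -4  ⇒  -6q = -5  ⇒  q = 5/6.

q = 5/6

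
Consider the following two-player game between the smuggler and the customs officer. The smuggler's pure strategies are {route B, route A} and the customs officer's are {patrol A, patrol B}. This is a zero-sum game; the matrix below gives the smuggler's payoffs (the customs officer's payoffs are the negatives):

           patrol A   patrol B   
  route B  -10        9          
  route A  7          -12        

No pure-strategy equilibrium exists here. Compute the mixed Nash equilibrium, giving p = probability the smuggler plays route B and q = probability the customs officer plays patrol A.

p = 1/2, q = 21/38

The smuggler's mix must leave the customs officer indifferent between patrol A and patrol B.
  the customs officer's payoff to patrol A: p·10 + (1−p)·(-7) = 17p - 7
  the customs officer's payoff to patrol B: p·(-9) + (1−p)·12 = -21p + 12
  17p - 7 = -21p + 12  ⇒  38p = 19  ⇒  p = 1/2.
Set the smuggler's expected payoff from route B equal to that from route A:
  the smuggler's payoff to route B: q·(-10) + (1−q)·9 = -19q + 9
  the smuggler's payoff to route A: q·7 + (1−q)·(-12) = 19q - 12
  -19q + 9 = 19q - 12  ⇒  -38q = -21  ⇒  q = 21/38.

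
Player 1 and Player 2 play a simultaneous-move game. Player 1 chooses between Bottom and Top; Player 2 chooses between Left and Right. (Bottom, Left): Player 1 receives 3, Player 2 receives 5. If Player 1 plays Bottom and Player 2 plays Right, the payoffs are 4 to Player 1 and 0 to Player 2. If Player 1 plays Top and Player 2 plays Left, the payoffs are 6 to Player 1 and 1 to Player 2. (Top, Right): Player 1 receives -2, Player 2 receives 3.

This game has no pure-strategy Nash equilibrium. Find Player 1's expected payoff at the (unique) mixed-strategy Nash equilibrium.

Set Player 1's expected payoff from Bottom equal to that from Top:
  Player 1's payoff to Bottom: q·3 + (1−q)·4 = -q + 4
  Player 1's payoff to Top: q·6 + (1−q)·(-2) = 8q - 2
  -q + 4 = 8q - 2  ⇒  -9q = -6  ⇒  q = 2/3.
At equilibrium Player 1 is indifferent across rows, so Player 1's payoff equals the payoff from Bottom: (2/3)·3 + (1/3)·4 = 10/3.

10/3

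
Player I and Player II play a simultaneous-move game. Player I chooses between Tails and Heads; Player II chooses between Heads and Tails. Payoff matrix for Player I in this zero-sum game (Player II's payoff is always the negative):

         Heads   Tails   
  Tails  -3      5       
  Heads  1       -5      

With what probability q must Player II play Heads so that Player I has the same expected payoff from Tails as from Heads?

q = 5/7

For Player I to be willing to mix, Player I must be indifferent between Tails and Heads, which pins down Player II's mix.
  Player I's payoff from Tails: q·(-3) + (1−q)·5 = -8q + 5
  Player I's payoff from Heads: q·1 + (1−q)·(-5) = 6q - 5
  -8q + 5 = 6q - 5  ⇒  -14q = -10  ⇒  q = 5/7.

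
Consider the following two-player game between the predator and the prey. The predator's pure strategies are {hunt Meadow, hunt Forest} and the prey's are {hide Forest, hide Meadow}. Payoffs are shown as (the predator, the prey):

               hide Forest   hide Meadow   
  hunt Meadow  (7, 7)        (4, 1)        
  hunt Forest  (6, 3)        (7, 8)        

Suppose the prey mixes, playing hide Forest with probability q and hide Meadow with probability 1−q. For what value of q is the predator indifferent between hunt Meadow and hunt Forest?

q = 3/4

In a mixed equilibrium the predator is indifferent between hunt Meadow and hunt Forest; this condition fixes q.
  the predator's expected payoff from hunt Meadow: q·7 + (1−q)·4 = 3q + 4
  the predator's expected payoff from hunt Forest: q·6 + (1−q)·7 = -q + 7
  3q + 4 = -q + 7  ⇒  4q = 3  ⇒  q = 3/4.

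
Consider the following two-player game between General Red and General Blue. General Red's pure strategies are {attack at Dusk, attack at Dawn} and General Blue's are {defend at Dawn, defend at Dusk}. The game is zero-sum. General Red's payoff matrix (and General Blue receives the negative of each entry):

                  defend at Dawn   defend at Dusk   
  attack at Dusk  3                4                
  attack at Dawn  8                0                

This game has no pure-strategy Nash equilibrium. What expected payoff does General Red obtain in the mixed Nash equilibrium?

Set General Red's expected payoff from attack at Dusk equal to that from attack at Dawn:
  General Red's expected payoff from attack at Dusk: q·3 + (1−q)·4 = -q + 4
  General Red's expected payoff from attack at Dawn: q·8 + (1−q)·0 = 8q
  -q + 4 = 8q  ⇒  -9q = -4  ⇒  q = 4/9.
At equilibrium General Red is indifferent across rows, so General Red's payoff equals the payoff from attack at Dusk: (4/9)·3 + (5/9)·4 = 32/9.

32/9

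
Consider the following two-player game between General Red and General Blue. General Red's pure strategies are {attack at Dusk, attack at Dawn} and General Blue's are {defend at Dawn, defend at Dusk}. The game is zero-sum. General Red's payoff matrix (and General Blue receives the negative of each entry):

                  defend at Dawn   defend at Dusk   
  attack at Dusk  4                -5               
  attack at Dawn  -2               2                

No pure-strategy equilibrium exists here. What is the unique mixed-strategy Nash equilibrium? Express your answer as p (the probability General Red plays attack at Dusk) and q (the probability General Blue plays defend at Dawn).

General Red's mix must leave General Blue indifferent between defend at Dawn and defend at Dusk.
  General Blue's payoff to defend at Dawn: p·(-4) + (1−p)·2 = -6p + 2
  General Blue's payoff to defend at Dusk: p·5 + (1−p)·(-2) = 7p - 2
  -6p + 2 = 7p - 2  ⇒  -13p = -4  ⇒  p = 4/13.
In a mixed equilibrium General Red is indifferent between attack at Dusk and attack at Dawn; this condition fixes q.
  General Red's payoff to attack at Dusk: q·4 + (1−q)·(-5) = 9q - 5
  General Red's payoff to attack at Dawn: q·(-2) + (1−q)·2 = -4q + 2
  9q - 5 = -4q + 2  ⇒  13q = 7  ⇒  q = 7/13.

p = 4/13, q = 7/13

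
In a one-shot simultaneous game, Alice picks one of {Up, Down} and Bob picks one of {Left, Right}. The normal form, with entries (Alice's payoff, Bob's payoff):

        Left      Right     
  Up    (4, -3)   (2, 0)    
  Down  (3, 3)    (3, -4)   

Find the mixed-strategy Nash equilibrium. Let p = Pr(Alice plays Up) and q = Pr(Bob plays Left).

p = 7/10, q = 1/2

Set Bob's expected payoff from Left equal to that from Right:
  Bob's expected payoff from Left: p·(-3) + (1−p)·3 = -6p + 3
  Bob's expected payoff from Right: p·0 + (1−p)·(-4) = 4p - 4
  -6p + 3 = 4p - 4  ⇒  -10p = -7  ⇒  p = 7/10.
Set Alice's expected payoff from Up equal to that from Down:
  Alice's payoff from Up: q·4 + (1−q)·2 = 2q + 2
  Alice's payoff from Down: q·3 + (1−q)·3 = 3
  2q + 2 = 3  ⇒  2q = 1  ⇒  q = 1/2.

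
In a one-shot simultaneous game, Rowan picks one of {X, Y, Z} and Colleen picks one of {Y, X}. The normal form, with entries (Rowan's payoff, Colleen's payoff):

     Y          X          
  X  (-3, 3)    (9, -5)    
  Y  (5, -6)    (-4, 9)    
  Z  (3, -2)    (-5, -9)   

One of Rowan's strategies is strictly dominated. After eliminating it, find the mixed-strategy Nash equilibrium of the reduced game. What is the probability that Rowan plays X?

Rowan's strategy Z is strictly dominated by Y: 5 > 3 and -4 > -5. Eliminate Z.
In a mixed equilibrium Colleen is indifferent between Y and X; this condition fixes p.
  Colleen's payoff from Y: p·3 + (1−p)·(-6) = 9p - 6
  Colleen's payoff from X: p·(-5) + (1−p)·9 = -14p + 9
  9p - 6 = -14p + 9  ⇒  23p = 15  ⇒  p = 15/23.

p = 15/23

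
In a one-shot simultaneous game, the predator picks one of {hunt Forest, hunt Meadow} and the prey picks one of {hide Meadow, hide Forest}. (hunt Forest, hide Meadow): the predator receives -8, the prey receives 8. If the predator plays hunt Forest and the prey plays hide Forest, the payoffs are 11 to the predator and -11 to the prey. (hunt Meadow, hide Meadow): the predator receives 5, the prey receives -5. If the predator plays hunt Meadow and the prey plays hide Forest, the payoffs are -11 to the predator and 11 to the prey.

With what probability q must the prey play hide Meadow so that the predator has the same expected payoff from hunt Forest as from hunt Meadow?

Set the predator's expected payoff from hunt Forest equal to that from hunt Meadow:
  the predator's expected payoff from hunt Forest: q·(-8) + (1−q)·11 = -19q + 11
  the predator's expected payoff from hunt Meadow: q·5 + (1−q)·(-11) = 16q - 11
  -19q + 11 = 16q - 11  ⇒  -35q = -22  ⇒  q = 22/35.

q = 22/35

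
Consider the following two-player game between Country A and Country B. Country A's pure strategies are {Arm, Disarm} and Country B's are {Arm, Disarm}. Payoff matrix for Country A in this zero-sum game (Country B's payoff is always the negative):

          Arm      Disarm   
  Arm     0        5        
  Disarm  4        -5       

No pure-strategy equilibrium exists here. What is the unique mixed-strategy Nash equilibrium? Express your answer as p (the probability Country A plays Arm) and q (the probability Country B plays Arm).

Country A's mix must leave Country B indifferent between Arm and Disarm.
  Country B's expected payoff from Arm: p·0 + (1−p)·(-4) = 4p - 4
  Country B's expected payoff from Disarm: p·(-5) + (1−p)·5 = -10p + 5
  4p - 4 = -10p + 5  ⇒  14p = 9  ⇒  p = 9/14.
Set Country A's expected payoff from Arm equal to that from Disarm:
  Country A's expected payoff from Arm: q·0 + (1−q)·5 = -5q + 5
  Country A's expected payoff from Disarm: q·4 + (1−q)·(-5) = 9q - 5
  -5q + 5 = 9q - 5  ⇒  -14q = -10  ⇒  q = 5/7.

p = 9/14, q = 5/7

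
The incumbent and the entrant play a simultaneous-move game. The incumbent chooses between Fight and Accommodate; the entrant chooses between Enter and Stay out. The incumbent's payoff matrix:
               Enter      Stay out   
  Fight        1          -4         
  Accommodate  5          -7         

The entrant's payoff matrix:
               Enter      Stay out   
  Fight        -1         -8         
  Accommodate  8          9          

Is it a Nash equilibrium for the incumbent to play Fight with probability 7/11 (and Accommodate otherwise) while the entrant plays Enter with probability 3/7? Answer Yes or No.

Given the incumbent's mix p = 7/11, the entrant's payoff from Enter is 25/11 but from Stay out is -20/11. The entrant strictly prefers Enter, so the entrant would not mix.
So the proposed profile is not a Nash equilibrium.

No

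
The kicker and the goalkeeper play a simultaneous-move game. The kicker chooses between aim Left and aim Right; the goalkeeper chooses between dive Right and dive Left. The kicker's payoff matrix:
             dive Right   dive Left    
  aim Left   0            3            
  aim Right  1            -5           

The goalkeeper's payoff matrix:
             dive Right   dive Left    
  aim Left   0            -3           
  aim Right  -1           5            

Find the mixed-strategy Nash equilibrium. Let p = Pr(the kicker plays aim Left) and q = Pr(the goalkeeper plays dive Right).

p = 2/3, q = 8/9

Set the goalkeeper's expected payoff from dive Right equal to that from dive Left:
  the goalkeeper's expected payoff from dive Right: p·0 + (1−p)·(-1) = p - 1
  the goalkeeper's expected payoff from dive Left: p·(-3) + (1−p)·5 = -8p + 5
  p - 1 = -8p + 5  ⇒  9p = 6  ⇒  p = 2/3.
The kicker's indifference between aim Left and aim Right determines the goalkeeper's mixing probability q:
  the kicker's payoff to aim Left: q·0 + (1−q)·3 = -3q + 3
  the kicker's payoff to aim Right: q·1 + (1−q)·(-5) = 6q - 5
  -3q + 3 = 6q - 5  ⇒  -9q = -8  ⇒  q = 8/9.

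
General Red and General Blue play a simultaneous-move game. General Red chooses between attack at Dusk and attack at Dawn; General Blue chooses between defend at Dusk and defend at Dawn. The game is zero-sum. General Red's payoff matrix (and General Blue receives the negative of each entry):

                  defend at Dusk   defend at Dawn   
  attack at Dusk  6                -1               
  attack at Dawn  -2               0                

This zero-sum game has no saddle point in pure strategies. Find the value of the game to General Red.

General Blue's mix must leave General Red indifferent between attack at Dusk and attack at Dawn.
  General Red's payoff from attack at Dusk: q·6 + (1−q)·(-1) = 7q - 1
  General Red's payoff from attack at Dawn: q·(-2) + (1−q)·0 = -2q
  7q - 1 = -2q  ⇒  9q = 1  ⇒  q = 1/9.
The value is General Red's expected payoff against this mix (using attack at Dusk): (1/9)·6 + (8/9)·(-1) = -2/9.

v = -2/9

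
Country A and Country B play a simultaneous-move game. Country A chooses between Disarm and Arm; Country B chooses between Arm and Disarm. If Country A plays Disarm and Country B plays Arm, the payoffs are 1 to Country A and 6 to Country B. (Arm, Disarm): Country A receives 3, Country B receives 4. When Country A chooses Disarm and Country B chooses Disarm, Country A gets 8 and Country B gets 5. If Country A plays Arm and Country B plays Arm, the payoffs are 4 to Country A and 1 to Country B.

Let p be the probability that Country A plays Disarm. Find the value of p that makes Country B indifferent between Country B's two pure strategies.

Country B's indifference between Arm and Disarm determines Country A's mixing probability p:
  Country B's payoff from Arm: p·6 + (1−p)·1 = 5p + 1
  Country B's payoff from Disarm: p·5 + (1−p)·4 = p + 4
  5p + 1 = p + 4  ⇒  4p = 3  ⇒  p = 3/4.

p = 3/4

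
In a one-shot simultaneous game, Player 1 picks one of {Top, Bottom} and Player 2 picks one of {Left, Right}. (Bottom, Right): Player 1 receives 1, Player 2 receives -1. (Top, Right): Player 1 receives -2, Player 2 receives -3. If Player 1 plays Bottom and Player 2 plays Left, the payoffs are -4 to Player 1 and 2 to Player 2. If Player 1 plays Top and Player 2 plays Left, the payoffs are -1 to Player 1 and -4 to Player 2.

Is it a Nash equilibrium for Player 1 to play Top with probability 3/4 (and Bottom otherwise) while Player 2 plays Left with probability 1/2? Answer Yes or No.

Yes

Check Player 2's indifference given Player 1's mix p = 3/4:
  payoff from Left = -5/2; payoff from Right = -5/2 — equal.
Check Player 1's indifference given Player 2's mix q = 1/2:
  payoff from Top = -3/2; payoff from Bottom = -3/2 — equal.
Both players are indifferent, so neither can profitably deviate.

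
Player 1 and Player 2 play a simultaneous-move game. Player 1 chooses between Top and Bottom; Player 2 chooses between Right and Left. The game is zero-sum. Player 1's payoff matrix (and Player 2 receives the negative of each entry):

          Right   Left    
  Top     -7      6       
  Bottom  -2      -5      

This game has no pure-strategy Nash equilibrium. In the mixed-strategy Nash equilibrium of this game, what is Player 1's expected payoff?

-47/16

Player 1's indifference between Top and Bottom determines Player 2's mixing probability q:
  Player 1's payoff to Top: q·(-7) + (1−q)·6 = -13q + 6
  Player 1's payoff to Bottom: q·(-2) + (1−q)·(-5) = 3q - 5
  -13q + 6 = 3q - 5  ⇒  -16q = -11  ⇒  q = 11/16.
At equilibrium Player 1 is indifferent across rows, so Player 1's payoff equals the payoff from Top: (11/16)·(-7) + (5/16)·6 = -47/16.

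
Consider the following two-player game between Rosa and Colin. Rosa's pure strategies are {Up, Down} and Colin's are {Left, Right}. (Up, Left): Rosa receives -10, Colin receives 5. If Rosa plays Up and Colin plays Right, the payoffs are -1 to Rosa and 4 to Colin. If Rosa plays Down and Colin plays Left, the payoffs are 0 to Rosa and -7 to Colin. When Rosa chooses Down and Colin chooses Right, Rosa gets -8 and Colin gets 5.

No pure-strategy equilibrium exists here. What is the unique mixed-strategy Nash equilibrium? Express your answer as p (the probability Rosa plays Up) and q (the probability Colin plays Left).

p = 12/13, q = 7/17

For Colin to be willing to mix, Colin must be indifferent between Left and Right, which pins down Rosa's mix.
  Colin's payoff to Left: p·5 + (1−p)·(-7) = 12p - 7
  Colin's payoff to Right: p·4 + (1−p)·5 = -p + 5
  12p - 7 = -p + 5  ⇒  13p = 12  ⇒  p = 12/13.
Rosa's indifference between Up and Down determines Colin's mixing probability q:
  Rosa's payoff from Up: q·(-10) + (1−q)·(-1) = -9q - 1
  Rosa's payoff from Down: q·0 + (1−q)·(-8) = 8q - 8
  -9q - 1 = 8q - 8  ⇒  -17q = -7  ⇒  q = 7/17.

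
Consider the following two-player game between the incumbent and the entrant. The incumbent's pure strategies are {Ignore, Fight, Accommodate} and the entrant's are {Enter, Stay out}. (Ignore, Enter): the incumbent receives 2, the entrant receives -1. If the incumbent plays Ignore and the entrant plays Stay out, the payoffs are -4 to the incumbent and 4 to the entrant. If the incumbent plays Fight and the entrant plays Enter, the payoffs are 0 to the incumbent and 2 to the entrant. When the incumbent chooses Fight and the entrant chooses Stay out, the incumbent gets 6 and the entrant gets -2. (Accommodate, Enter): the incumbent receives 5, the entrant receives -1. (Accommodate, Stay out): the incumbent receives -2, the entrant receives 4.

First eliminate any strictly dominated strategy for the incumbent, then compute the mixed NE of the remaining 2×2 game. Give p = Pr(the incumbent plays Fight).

The incumbent's strategy Ignore is strictly dominated by Accommodate: 5 > 2 and -2 > -4. Eliminate Ignore.
For the entrant to be willing to mix, the entrant must be indifferent between Enter and Stay out, which pins down the incumbent's mix.
  the entrant's expected payoff from Enter: p·2 + (1−p)·(-1) = 3p - 1
  the entrant's expected payoff from Stay out: p·(-2) + (1−p)·4 = -6p + 4
  3p - 1 = -6p + 4  ⇒  9p = 5  ⇒  p = 5/9.

p = 5/9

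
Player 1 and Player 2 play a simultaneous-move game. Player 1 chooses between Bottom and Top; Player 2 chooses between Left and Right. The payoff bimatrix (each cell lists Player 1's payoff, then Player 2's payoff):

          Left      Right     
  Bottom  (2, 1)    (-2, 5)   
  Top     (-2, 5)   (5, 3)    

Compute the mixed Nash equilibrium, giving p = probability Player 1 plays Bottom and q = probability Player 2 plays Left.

p = 1/3, q = 7/11

In a mixed equilibrium Player 2 is indifferent between Left and Right; this condition fixes p.
  Player 2's expected payoff from Left: p·1 + (1−p)·5 = -4p + 5
  Player 2's expected payoff from Right: p·5 + (1−p)·3 = 2p + 3
  -4p + 5 = 2p + 3  ⇒  -6p = -2  ⇒  p = 1/3.
In a mixed equilibrium Player 1 is indifferent between Bottom and Top; this condition fixes q.
  Player 1's payoff from Bottom: q·2 + (1−q)·(-2) = 4q - 2
  Player 1's payoff from Top: q·(-2) + (1−q)·5 = -7q + 5
  4q - 2 = -7q + 5  ⇒  11q = 7  ⇒  q = 7/11.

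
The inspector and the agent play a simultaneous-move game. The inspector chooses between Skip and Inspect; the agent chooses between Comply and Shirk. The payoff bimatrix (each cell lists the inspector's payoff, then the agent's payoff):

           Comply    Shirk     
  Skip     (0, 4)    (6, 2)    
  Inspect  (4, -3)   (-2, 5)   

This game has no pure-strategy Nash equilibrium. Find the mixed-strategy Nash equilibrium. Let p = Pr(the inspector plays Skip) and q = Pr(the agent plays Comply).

p = 4/5, q = 2/3

The agent's indifference between Comply and Shirk determines the inspector's mixing probability p:
  the agent's expected payoff from Comply: p·4 + (1−p)·(-3) = 7p - 3
  the agent's expected payoff from Shirk: p·2 + (1−p)·5 = -3p + 5
  7p - 3 = -3p + 5  ⇒  10p = 8  ⇒  p = 4/5.
The agent's mix must leave the inspector indifferent between Skip and Inspect.
  the inspector's payoff to Skip: q·0 + (1−q)·6 = -6q + 6
  the inspector's payoff to Inspect: q·4 + (1−q)·(-2) = 6q - 2
  -6q + 6 = 6q - 2  ⇒  -12q = -8  ⇒  q = 2/3.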